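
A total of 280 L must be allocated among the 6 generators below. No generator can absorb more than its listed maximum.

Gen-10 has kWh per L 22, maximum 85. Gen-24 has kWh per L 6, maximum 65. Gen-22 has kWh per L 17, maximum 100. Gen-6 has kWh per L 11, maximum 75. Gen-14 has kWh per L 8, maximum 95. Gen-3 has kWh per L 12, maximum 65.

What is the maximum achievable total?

Rank by kWh per L: Gen-10 22 > Gen-22 17 > Gen-3 12 > Gen-6 11 > Gen-14 8 > Gen-24 6.
Gen-10 takes 85 to reach its cap of 85 → 195 left.
Gen-22 takes 100 to reach its cap of 100 → 95 left.
Give Gen-3 65 to hit its cap of 65 → 30 left.
Gen-6 has room for 75 but only 30 remain, so it gets 30.
Total = 22×85 + 17×100 + 11×30 + 12×65 = 4680.

4680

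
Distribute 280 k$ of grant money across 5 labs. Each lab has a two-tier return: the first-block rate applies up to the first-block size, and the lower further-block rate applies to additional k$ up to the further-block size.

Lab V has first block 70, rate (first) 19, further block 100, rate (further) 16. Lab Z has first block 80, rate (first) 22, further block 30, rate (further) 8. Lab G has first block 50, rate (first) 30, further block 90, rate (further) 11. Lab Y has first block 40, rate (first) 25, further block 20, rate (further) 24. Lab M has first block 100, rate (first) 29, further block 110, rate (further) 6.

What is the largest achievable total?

Rank every tier by rate: Lab G/tier1 30 > Lab M/tier1 29 > Lab Y/tier1 25 > Lab Y/tier2 24 > Lab Z/tier1 22 > Lab V/tier1 19 > Lab V/tier2 16 > Lab G/tier2 11 > Lab Z/tier2 8 > Lab M/tier2 6.
Lab G tier1 at 30: fill all 50 ; 230 left.
Lab M tier1 at 29: fill all 100 ; 130 left.
Fill Lab Y tier1 block (40 at 25) ; 90 left.
Lab Y tier2 at 24: fill all 20 ; 70 left.
Lab Z tier1 at 22: only 70 left, fill 70.
Total = 30×50 + 29×100 + 25×40 + 24×20 + 22×70 = 7420.

7420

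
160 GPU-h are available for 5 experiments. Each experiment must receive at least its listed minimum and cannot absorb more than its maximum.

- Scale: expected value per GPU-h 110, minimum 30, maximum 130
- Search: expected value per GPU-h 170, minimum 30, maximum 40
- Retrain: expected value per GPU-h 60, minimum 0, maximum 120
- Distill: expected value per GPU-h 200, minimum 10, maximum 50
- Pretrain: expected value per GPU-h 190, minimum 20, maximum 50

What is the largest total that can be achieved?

27900

Meeting every minimum uses 30+30+0+10+20 = 90 GPU-h, leaving 70.
Order the experiments by expected value per GPU-h: Distill 200 > Pretrain 190 > Search 170 > Scale 110 > Retrain 60.
Distill: +40 to 50 (cap) ; 30 left.
Give Pretrain 30 more to hit its cap of 50 ; 0 left.
Total = 110×30 + 170×30 + 200×50 + 190×50 = 27900.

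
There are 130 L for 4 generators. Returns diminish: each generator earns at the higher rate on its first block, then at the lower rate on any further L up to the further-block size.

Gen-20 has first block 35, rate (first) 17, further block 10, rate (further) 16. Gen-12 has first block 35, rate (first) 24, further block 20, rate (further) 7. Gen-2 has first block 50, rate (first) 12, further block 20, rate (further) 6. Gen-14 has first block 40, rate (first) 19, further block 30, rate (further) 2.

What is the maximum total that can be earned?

2475

Rank every tier by rate: Gen-12/first 24 > Gen-14/first 19 > Gen-20/first 17 > Gen-20/second 16 > Gen-2/first 12 > Gen-12/second 7 > Gen-2/second 6 > Gen-14/second 2.
Gen-12 first at 24: fill all 35 — 95 left.
Fill Gen-14 first block (40 at 19) — 55 left.
Gen-20 first at 17: fill all 35 — 20 left.
Gen-20/second (16): +10 — 10 left.
Gen-2 first at 12: only 10 left, fill 10.
Total = 24×35 + 19×40 + 17×35 + 16×10 + 12×10 = 2475.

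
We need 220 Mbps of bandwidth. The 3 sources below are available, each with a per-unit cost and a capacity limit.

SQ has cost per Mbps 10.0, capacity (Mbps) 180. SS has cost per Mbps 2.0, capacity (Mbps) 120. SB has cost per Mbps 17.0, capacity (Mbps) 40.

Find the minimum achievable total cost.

Cheapest first:
Take 120 from SS at 2.0 → need 100 more.
SQ at 10.0: take 100 of its 180 → requirement met.
SB: unused.
Cost = 120×2.0 + 100×10.0 = 1240.

1240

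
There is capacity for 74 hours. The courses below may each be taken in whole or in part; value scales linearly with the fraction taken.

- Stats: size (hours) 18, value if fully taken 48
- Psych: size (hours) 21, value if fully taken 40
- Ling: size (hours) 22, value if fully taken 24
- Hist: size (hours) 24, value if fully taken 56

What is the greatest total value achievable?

156

Best value per unit of size first: Stats 48/18≈2.67, Hist 56/24≈2.33, Psych 40/21≈1.9, Ling 24/22≈1.09.
Take all of Stats (18 hours, value 48) — 56 hours left.
All 24 hours of Hist fit (value 56) — 32 remain.
Psych: take in full, 21 hours for value 40 — 11 left.
Fill the last 11 hours with part of Ling: 11/22 of it earns 12.
Total value = 156.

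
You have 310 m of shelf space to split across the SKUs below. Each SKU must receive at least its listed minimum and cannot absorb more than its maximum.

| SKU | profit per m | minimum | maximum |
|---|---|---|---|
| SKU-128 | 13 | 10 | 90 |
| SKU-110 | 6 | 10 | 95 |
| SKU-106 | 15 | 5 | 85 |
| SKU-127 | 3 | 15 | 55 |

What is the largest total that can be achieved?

3135

Meeting every minimum uses 10+10+5+15 = 40 m, leaving 270.
Order the SKUs by profit per m: SKU-106 15 > SKU-128 13 > SKU-110 6 > SKU-127 3.
SKU-106: +80 to 85 (cap) → 190 left.
Give SKU-128 80 more to hit its cap of 90 → 110 left.
SKU-110 takes 85 more to reach its cap of 95 → 25 left.
SKU-127: +25 (room for 40) → 40. Pool exhausted.
Total = 13×90 + 6×95 + 15×85 + 3×40 = 3135.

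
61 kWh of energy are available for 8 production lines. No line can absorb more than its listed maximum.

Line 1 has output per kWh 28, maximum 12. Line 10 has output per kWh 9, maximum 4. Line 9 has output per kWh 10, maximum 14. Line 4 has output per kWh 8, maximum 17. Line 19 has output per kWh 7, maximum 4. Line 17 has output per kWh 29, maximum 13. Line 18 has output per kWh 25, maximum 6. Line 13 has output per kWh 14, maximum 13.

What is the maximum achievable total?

1212

Order the production lines by output per kWh: Line 17 29 > Line 1 28 > Line 18 25 > Line 13 14 > Line 9 10 > Line 10 9 > Line 4 8 > Line 19 7.
Line 17: +13 to 13 (cap) → 48 left.
Line 1 takes 12 to reach its cap of 12 → 36 left.
Line 18 takes 6 to reach its cap of 6 → 30 left.
Give Line 13 13 to hit its cap of 13 → 17 left.
Line 9: +14 to 14 (cap) → 3 left.
Only 3 left; Line 10 takes them to reach 3.
Total = 28×12 + 9×3 + 10×14 + 29×13 + 25×6 + 14×13 = 1212.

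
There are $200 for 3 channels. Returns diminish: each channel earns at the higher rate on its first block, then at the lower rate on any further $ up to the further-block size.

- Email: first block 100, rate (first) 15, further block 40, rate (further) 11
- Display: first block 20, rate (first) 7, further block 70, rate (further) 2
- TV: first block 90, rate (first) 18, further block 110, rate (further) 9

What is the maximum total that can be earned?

Order all 6 blocks by rate: TV/tier1 18 > Email/tier1 15 > Email/tier2 11 > TV/tier2 9 > Display/tier1 7 > Display/tier2 2.
TV/tier1 (18): +90 ; 110 left.
Email tier1 at 15: fill all 100 ; 10 left.
Email tier2 at 11: only 10 left, fill 10.
Total = 18×90 + 15×100 + 11×10 = 3230.

3230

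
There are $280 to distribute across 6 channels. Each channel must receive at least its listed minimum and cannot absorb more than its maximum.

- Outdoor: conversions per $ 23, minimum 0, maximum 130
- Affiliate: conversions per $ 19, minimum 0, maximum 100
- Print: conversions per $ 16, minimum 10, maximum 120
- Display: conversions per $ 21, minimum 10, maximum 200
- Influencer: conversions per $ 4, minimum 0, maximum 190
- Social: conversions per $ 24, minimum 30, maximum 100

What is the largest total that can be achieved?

6390

Meeting every minimum uses 0+0+10+10+0+30 = 50 $, leaving 230.
Highest conversions per $ first: Social 24 > Outdoor 23 > Display 21 > Affiliate 19 > Print 16 > Influencer 4.
Social: +70 to 100 (cap) ; 160 left.
Outdoor: +130 to 130 (cap) ; 30 left.
Display: +30 (room for 190) → 40. Pool exhausted.
Total = 23×130 + 16×10 + 21×40 + 24×100 = 6390.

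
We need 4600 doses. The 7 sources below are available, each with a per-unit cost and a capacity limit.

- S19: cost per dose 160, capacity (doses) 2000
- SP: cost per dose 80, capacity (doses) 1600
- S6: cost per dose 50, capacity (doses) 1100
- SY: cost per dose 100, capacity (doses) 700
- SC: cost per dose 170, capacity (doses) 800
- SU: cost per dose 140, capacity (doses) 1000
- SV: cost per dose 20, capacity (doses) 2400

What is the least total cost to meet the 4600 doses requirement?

191000

Use sources in increasing cost order.
SV (20): use full 2400 — 2200 doses to go.
Take 1100 from S6 at 50 — need 1100 more.
SP (80): take the remaining 1100 — done.
SY, SU, S19, SC: unused.
Cost = 2400×20 + 1100×50 + 1100×80 = 191000.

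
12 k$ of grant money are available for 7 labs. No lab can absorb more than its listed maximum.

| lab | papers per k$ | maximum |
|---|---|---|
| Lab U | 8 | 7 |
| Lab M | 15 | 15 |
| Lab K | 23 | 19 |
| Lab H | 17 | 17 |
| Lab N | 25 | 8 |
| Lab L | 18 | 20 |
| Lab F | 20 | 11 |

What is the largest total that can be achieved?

Highest papers per k$ first: Lab N 25 > Lab K 23 > Lab F 20 > Lab L 18 > Lab H 17 > Lab M 15 > Lab U 8.
Lab N: +8 to 8 (cap) → 4 left.
Lab K has room for 19 but only 4 remain, so it gets 4.
Total = 23×4 + 25×8 = 292.

292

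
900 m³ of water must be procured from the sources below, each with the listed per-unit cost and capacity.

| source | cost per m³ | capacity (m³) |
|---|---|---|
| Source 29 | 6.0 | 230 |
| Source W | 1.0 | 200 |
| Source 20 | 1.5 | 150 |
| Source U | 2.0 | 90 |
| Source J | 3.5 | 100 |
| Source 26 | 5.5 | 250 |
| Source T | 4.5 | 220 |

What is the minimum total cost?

Fill from the cheapest source first.
Source W (1.0): use full 200 → 700 m³ to go.
Source 20 (1.5): use full 150 → 550 m³ to go.
Source U (2.0): use full 90 → 460 m³ to go.
Source J (3.5): use full 100 → 360 m³ to go.
Source T at 4.5: take all 220 m³ → 140 still needed.
Source 26 at 5.5: take 140 of its 250 → requirement met.
Source 29: unused.
Cost = 200×1.0 + 150×1.5 + 90×2.0 + 100×3.5 + 220×4.5 + 140×5.5 = 2715.

2715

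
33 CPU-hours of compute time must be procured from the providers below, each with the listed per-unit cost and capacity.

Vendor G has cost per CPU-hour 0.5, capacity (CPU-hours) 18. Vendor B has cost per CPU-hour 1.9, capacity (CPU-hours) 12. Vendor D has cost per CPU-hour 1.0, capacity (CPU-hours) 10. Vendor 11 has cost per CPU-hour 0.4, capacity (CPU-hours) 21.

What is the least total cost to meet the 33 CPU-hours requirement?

Use providers in increasing cost order.
Vendor 11 at 0.4: take all 21 CPU-hours — 12 still needed.
Vendor G at 0.5: take 12 of its 18 — requirement met.
Vendor D, Vendor B: unused.
Cost = 21×0.4 + 12×0.5 = 14.4.

14.4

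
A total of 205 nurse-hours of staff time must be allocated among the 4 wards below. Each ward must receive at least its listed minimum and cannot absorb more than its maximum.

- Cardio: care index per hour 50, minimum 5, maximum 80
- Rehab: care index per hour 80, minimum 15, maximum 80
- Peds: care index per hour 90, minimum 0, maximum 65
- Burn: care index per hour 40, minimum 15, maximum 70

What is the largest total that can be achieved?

Meeting every minimum uses 5+15+0+15 = 35 nurse-hours, leaving 170.
Rank by care index per hour: Peds 90 > Rehab 80 > Cardio 50 > Burn 40.
Give Peds 65 more to hit its cap of 65 ; 105 left.
Give Rehab 65 more to hit its cap of 80 ; 40 left.
Only 40 left; Cardio takes them to reach 45.
Total = 50×45 + 80×80 + 90×65 + 40×15 = 15100.

15100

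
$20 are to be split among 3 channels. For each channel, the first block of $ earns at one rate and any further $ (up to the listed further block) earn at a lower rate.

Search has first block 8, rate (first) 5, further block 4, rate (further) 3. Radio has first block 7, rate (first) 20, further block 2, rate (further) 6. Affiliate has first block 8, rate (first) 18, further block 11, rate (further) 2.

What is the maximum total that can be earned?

Treat each block as its own option and order by rate: Radio/tier1 20 > Affiliate/tier1 18 > Radio/tier2 6 > Search/tier1 5 > Search/tier2 3 > Affiliate/tier2 2.
Fill Radio tier1 block (7 at 20) ; 13 left.
Affiliate/tier1 (18): +8 ; 5 left.
Radio/tier2 (6): +2 ; 3 left.
3 remain; put them into Search tier1 at 5.
Total = 20×7 + 18×8 + 6×2 + 5×3 = 311.

311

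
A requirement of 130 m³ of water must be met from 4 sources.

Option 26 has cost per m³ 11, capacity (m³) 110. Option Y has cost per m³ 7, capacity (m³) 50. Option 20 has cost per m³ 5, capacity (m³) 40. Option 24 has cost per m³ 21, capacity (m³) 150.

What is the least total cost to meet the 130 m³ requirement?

990

Use sources in increasing cost order.
Option 20 (5): use full 40 — 90 m³ to go.
Option Y (7): use full 50 — 40 m³ to go.
Option 26 (11): take the remaining 40 — done.
Option 24: unused.
Cost = 40×5 + 50×7 + 40×11 = 990.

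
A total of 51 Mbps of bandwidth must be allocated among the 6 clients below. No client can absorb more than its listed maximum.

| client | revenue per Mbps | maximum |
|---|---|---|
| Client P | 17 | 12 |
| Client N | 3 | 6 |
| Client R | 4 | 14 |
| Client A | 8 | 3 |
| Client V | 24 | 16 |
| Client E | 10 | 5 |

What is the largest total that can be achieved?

721

Highest revenue per Mbps first: Client V 24 > Client P 17 > Client E 10 > Client A 8 > Client R 4 > Client N 3.
Give Client V 16 to hit its cap of 16 → 35 left.
Give Client P 12 to hit its cap of 12 → 23 left.
Client E: +5 to 5 (cap) → 18 left.
Client A: +3 to 3 (cap) → 15 left.
Give Client R 14 to hit its cap of 14 → 1 left.
Client N has room for 6 but only 1 remain, so it gets 1.
Total = 17×12 + 3×1 + 4×14 + 8×3 + 24×16 + 10×5 = 721.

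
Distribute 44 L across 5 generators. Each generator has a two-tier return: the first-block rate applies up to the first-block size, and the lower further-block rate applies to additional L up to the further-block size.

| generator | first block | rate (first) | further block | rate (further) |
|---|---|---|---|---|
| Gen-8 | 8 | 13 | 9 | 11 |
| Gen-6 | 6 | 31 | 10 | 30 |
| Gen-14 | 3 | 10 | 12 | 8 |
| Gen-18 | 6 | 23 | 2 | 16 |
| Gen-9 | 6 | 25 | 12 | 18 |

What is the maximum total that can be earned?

Order all 10 blocks by rate: Gen-6/first 31 > Gen-6/second 30 > Gen-9/first 25 > Gen-18/first 23 > Gen-9/second 18 > Gen-18/second 16 > Gen-8/first 13 > Gen-8/second 11 > Gen-14/first 10 > Gen-14/second 8.
Fill Gen-6 first block (6 at 31) ; 38 left.
Gen-6 second at 30: fill all 10 ; 28 left.
Gen-9/first (25): +6 ; 22 left.
Gen-18/first (23): +6 ; 16 left.
Fill Gen-9 second block (12 at 18) ; 4 left.
Gen-18 second at 16: fill all 2 ; 2 left.
Gen-8 first at 13: only 2 left, fill 2.
Total = 31×6 + 30×10 + 25×6 + 23×6 + 18×12 + 16×2 + 13×2 = 1048.

1048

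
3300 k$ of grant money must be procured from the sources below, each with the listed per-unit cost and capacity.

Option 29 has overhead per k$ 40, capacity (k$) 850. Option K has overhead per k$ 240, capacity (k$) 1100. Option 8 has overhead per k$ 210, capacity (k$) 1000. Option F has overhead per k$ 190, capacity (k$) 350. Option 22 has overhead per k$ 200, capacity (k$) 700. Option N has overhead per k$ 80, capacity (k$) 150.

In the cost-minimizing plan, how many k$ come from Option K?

250

Fill from the cheapest source first.
Take 850 from Option 29 at 40 — need 2450 more.
Option N at 80: take all 150 k$ — 2300 still needed.
Take 350 from Option F at 190 — need 1950 more.
Option 22 (200): use full 700 — 1250 k$ to go.
Option 8 at 210: take all 1000 k$ — 250 still needed.
Take 250 from Option K at 240 to finish.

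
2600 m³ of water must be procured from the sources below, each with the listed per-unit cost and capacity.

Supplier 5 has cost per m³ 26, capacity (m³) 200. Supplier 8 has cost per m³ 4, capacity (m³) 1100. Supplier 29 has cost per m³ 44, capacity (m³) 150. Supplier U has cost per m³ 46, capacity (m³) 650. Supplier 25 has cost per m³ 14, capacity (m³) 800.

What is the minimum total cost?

Use sources in increasing cost order.
Take 1100 from Supplier 8 at 4 — need 1500 more.
Supplier 25 (14): use full 800 — 700 m³ to go.
Supplier 5 (26): use full 200 — 500 m³ to go.
Supplier 29 (44): use full 150 — 350 m³ to go.
Supplier U (46): take the remaining 350 — done.
Cost = 1100×4 + 800×14 + 200×26 + 150×44 + 350×46 = 43500.

43500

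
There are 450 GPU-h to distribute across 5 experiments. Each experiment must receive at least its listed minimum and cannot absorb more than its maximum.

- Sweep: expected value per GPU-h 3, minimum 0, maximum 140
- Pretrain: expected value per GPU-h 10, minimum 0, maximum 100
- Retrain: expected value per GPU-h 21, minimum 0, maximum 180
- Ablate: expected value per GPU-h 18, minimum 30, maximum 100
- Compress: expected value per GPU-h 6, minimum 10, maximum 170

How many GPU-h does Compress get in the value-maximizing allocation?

70

Meeting every minimum uses 0+0+0+30+10 = 40 GPU-h, leaving 410.
Highest expected value per GPU-h first: Retrain 21 > Ablate 18 > Pretrain 10 > Compress 6 > Sweep 3.
Give Retrain 180 more to hit its cap of 180 ; 230 left.
Ablate: +70 to 100 (cap) ; 160 left.
Pretrain takes 100 more to reach its cap of 100 ; 60 left.
Compress: +60 (room for 160) → 70. Pool exhausted.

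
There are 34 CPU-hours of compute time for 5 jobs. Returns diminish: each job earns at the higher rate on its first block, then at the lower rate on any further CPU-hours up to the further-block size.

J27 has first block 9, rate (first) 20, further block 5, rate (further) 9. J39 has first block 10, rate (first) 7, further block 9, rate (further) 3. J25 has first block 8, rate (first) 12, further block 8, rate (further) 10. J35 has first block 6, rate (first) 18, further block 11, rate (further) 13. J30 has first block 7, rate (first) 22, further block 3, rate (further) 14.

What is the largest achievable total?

Order all 10 blocks by rate: J30/first 22 > J27/first 20 > J35/first 18 > J30/second 14 > J35/second 13 > J25/first 12 > J25/second 10 > J27/second 9 > J39/first 7 > J39/second 3.
Fill J30 first block (7 at 22) — 27 left.
Fill J27 first block (9 at 20) — 18 left.
J35 first at 18: fill all 6 — 12 left.
J30/second (14): +3 — 9 left.
9 remain; put them into J35 second at 13.
Total = 22×7 + 20×9 + 18×6 + 14×3 + 13×9 = 601.

601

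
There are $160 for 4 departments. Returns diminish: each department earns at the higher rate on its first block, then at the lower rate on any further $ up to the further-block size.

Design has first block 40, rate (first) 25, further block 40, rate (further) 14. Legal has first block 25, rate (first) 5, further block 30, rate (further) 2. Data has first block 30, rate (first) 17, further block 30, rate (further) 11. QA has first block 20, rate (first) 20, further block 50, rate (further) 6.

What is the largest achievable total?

Treat each block as its own option and order by rate: Design/T1 25 > QA/T1 20 > Data/T1 17 > Design/T2 14 > Data/T2 11 > QA/T2 6 > Legal/T1 5 > Legal/T2 2.
Design T1 at 25: fill all 40 ; 120 left.
QA/T1 (20): +20 ; 100 left.
Data T1 at 17: fill all 30 ; 70 left.
Fill Design T2 block (40 at 14) ; 30 left.
Fill Data T2 block (30 at 11) ; 0 left.
Total = 25×40 + 20×20 + 17×30 + 14×40 + 11×30 = 2800.

2800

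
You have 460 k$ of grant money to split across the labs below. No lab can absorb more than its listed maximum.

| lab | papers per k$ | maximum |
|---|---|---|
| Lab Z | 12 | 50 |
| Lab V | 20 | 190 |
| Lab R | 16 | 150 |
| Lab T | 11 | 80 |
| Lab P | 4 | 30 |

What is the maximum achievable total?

7570

Rank by papers per k$: Lab V 20 > Lab R 16 > Lab Z 12 > Lab T 11 > Lab P 4.
Lab V: +190 to 190 (cap) ; 270 left.
Lab R: +150 to 150 (cap) ; 120 left.
Lab Z takes 50 to reach its cap of 50 ; 70 left.
Only 70 left; Lab T takes them to reach 70.
Total = 12×50 + 20×190 + 16×150 + 11×70 = 7570.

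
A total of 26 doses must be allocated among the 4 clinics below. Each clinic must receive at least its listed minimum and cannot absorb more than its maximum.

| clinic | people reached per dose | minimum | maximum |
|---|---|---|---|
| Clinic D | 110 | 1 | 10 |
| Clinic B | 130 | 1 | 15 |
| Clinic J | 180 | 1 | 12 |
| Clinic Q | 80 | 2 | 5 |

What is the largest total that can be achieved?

Meeting every minimum uses 1+1+1+2 = 5 doses, leaving 21.
Order the clinics by people reached per dose: Clinic J 180 > Clinic B 130 > Clinic D 110 > Clinic Q 80.
Clinic J takes 11 more to reach its cap of 12 ; 10 left.
Only 10 left; Clinic B takes them to reach 11.
Total = 110×1 + 130×11 + 180×12 + 80×2 = 3860.

3860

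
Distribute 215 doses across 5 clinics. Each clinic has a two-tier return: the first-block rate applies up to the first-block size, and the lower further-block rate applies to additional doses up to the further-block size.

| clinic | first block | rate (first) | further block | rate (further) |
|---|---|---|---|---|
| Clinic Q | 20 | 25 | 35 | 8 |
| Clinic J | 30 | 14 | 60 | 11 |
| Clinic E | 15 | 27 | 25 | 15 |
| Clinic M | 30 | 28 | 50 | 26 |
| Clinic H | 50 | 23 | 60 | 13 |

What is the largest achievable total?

4920

Order all 10 blocks by rate: Clinic M/first 28 > Clinic E/first 27 > Clinic M/second 26 > Clinic Q/first 25 > Clinic H/first 23 > Clinic E/second 15 > Clinic J/first 14 > Clinic H/second 13 > Clinic J/second 11 > Clinic Q/second 8.
Fill Clinic M first block (30 at 28) — 185 left.
Clinic E first at 27: fill all 15 — 170 left.
Fill Clinic M second block (50 at 26) — 120 left.
Clinic Q first at 25: fill all 20 — 100 left.
Clinic H first at 23: fill all 50 — 50 left.
Clinic E second at 15: fill all 25 — 25 left.
Clinic J first at 14: only 25 left, fill 25.
Total = 28×30 + 27×15 + 26×50 + 25×20 + 23×50 + 15×25 + 14×25 = 4920.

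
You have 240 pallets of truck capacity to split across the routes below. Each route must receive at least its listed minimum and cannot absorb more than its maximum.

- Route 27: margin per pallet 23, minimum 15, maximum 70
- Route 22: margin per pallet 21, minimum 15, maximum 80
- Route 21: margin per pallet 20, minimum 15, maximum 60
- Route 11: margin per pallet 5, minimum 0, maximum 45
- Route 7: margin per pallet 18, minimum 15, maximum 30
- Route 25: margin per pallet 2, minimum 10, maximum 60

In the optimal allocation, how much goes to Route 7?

20

Meeting every minimum uses 15+15+15+0+15+10 = 70 pallets, leaving 170.
Rank by margin per pallet: Route 27 23 > Route 22 21 > Route 21 20 > Route 7 18 > Route 11 5 > Route 25 2.
Route 27: +55 to 70 (cap) — 115 left.
Give Route 22 65 more to hit its cap of 80 — 50 left.
Route 21: +45 to 60 (cap) — 5 left.
Only 5 left; Route 7 takes them to reach 20.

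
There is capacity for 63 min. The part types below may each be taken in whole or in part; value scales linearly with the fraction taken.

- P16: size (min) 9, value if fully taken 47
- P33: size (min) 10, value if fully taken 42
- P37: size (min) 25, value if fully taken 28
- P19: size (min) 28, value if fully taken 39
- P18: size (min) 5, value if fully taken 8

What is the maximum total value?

Rank by value-to-size ratio: P16 47/9≈5.22, P33 42/10≈4.2, P18 8/5≈1.6, P19 39/28≈1.39, P37 28/25≈1.12.
Take all of P16 (9 min, value 47) ; 54 min left.
P33: take in full, 10 min for value 42 ; 44 left.
Take all of P18 (5 min, value 8) ; 39 min left.
P19: take in full, 28 min for value 39 ; 11 left.
Fill the last 11 min with part of P37: 11/25 of it earns 12.32.
Total value = 148.32.

148.32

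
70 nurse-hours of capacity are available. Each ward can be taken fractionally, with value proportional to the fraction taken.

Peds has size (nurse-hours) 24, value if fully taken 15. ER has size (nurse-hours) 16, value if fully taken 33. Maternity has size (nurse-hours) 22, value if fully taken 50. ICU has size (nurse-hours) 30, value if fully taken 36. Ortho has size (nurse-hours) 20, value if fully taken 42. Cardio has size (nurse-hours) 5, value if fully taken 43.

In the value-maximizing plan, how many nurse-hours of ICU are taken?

Rank by value-to-size ratio: Cardio 43/5≈8.6, Maternity 50/22≈2.27, Ortho 42/20≈2.1, ER 33/16≈2.06, ICU 36/30≈1.2, Peds 15/24≈0.625.
All 5 nurse-hours of Cardio fit (value 43) — 65 remain.
Take all of Maternity (22 nurse-hours, value 50) — 43 nurse-hours left.
All 20 nurse-hours of Ortho fit (value 42) — 23 remain.
All 16 nurse-hours of ER fit (value 33) — 7 remain.
7 nurse-hours left: a 7/30 share of ICU gives 36×7/30 = 8.4.

7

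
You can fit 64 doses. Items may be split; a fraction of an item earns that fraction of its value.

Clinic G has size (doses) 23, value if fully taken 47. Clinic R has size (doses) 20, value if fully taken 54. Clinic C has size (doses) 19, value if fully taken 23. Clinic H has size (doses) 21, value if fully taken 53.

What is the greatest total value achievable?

154

Best value per unit of size first: Clinic R 54/20≈2.7, Clinic H 53/21≈2.52, Clinic G 47/23≈2.04, Clinic C 23/19≈1.21.
All 20 doses of Clinic R fit (value 54) — 44 remain.
All 21 doses of Clinic H fit (value 53) — 23 remain.
Clinic G: take in full, 23 doses for value 47 — 0 left.
Total value = 154.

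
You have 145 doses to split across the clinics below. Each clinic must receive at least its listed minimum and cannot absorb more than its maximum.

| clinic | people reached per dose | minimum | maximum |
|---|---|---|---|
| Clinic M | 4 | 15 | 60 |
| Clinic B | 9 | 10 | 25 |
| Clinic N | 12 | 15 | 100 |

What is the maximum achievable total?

1505

Meeting every minimum uses 15+10+15 = 40 doses, leaving 105.
Order the clinics by people reached per dose: Clinic N 12 > Clinic B 9 > Clinic M 4.
Clinic N: +85 to 100 (cap) ; 20 left.
Clinic B takes 15 more to reach its cap of 25 ; 5 left.
Only 5 left; Clinic M takes them to reach 20.
Total = 4×20 + 9×25 + 12×100 = 1505.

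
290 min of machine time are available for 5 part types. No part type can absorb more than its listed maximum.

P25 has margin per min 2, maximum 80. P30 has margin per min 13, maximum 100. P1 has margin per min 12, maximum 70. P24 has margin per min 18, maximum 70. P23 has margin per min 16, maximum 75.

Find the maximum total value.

Rank by margin per min: P24 18 > P23 16 > P30 13 > P1 12 > P25 2.
P24 takes 70 to reach its cap of 70 ; 220 left.
P23 takes 75 to reach its cap of 75 ; 145 left.
P30: +100 to 100 (cap) ; 45 left.
P1: +45 (room for 70) → 45. Pool exhausted.
Total = 13×100 + 12×45 + 18×70 + 16×75 = 4300.

4300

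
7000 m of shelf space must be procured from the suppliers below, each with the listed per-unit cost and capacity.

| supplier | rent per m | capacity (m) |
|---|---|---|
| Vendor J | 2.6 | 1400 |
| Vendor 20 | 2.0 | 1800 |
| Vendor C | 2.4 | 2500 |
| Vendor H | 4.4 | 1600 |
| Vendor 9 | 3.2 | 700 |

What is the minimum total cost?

18120

Cheapest first:
Vendor 20 (2.0): use full 1800 ; 5200 m to go.
Take 2500 from Vendor C at 2.4 ; need 2700 more.
Vendor J at 2.6: take all 1400 m ; 1300 still needed.
Take 700 from Vendor 9 at 3.2 ; need 600 more.
Vendor H (4.4): take the remaining 600 ; done.
Cost = 1800×2.0 + 2500×2.4 + 1400×2.6 + 700×3.2 + 600×4.4 = 18120.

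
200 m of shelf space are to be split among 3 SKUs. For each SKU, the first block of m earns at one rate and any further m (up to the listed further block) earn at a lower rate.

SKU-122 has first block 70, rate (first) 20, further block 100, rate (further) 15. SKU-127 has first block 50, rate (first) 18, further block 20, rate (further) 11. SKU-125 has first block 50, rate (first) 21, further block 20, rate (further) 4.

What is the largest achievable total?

3800

Order all 6 blocks by rate: SKU-125/T1 21 > SKU-122/T1 20 > SKU-127/T1 18 > SKU-122/T2 15 > SKU-127/T2 11 > SKU-125/T2 4.
SKU-125/T1 (21): +50 ; 150 left.
SKU-122 T1 at 20: fill all 70 ; 80 left.
SKU-127/T1 (18): +50 ; 30 left.
SKU-122 T2 at 15: only 30 left, fill 30.
Total = 21×50 + 20×70 + 18×50 + 15×30 = 3800.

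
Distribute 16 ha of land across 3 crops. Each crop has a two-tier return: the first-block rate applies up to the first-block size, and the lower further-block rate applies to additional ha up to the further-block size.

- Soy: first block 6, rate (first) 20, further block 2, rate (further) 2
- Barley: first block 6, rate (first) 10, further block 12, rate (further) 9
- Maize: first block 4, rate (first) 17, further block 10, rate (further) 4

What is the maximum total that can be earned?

Rank every tier by rate: Soy/T1 20 > Maize/T1 17 > Barley/T1 10 > Barley/T2 9 > Maize/T2 4 > Soy/T2 2.
Soy T1 at 20: fill all 6 — 10 left.
Maize/T1 (17): +4 — 6 left.
Fill Barley T1 block (6 at 10) — 0 left.
Total = 20×6 + 17×4 + 10×6 = 248.

248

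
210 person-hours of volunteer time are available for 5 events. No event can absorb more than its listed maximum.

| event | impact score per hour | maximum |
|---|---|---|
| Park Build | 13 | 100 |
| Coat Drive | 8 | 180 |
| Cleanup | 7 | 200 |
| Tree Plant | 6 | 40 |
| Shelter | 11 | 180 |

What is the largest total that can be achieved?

2510

Highest impact score per hour first: Park Build 13 > Shelter 11 > Coat Drive 8 > Cleanup 7 > Tree Plant 6.
Give Park Build 100 to hit its cap of 100 — 110 left.
Shelter has room for 180 but only 110 remain, so it gets 110.
Total = 13×100 + 11×110 = 2510.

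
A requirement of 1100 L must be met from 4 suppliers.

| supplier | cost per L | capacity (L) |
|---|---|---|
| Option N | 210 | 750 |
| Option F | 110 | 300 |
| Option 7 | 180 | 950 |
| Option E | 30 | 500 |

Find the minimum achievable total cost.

102000

Use suppliers in increasing cost order.
Option E at 30: take all 500 L → 600 still needed.
Take 300 from Option F at 110 → need 300 more.
Option 7 at 180: take 300 of its 950 → requirement met.
Option N: unused.
Cost = 500×30 + 300×110 + 300×180 = 102000.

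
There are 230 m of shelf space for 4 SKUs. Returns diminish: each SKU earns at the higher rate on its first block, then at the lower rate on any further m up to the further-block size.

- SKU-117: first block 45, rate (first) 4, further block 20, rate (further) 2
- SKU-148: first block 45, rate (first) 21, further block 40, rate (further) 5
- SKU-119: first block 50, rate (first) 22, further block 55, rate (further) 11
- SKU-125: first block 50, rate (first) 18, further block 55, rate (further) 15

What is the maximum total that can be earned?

Rank every tier by rate: SKU-119/T1 22 > SKU-148/T1 21 > SKU-125/T1 18 > SKU-125/T2 15 > SKU-119/T2 11 > SKU-148/T2 5 > SKU-117/T1 4 > SKU-117/T2 2.
Fill SKU-119 T1 block (50 at 22) → 180 left.
Fill SKU-148 T1 block (45 at 21) → 135 left.
Fill SKU-125 T1 block (50 at 18) → 85 left.
SKU-125 T2 at 15: fill all 55 → 30 left.
30 remain; put them into SKU-119 T2 at 11.
Total = 22×50 + 21×45 + 18×50 + 15×55 + 11×30 = 4100.

4100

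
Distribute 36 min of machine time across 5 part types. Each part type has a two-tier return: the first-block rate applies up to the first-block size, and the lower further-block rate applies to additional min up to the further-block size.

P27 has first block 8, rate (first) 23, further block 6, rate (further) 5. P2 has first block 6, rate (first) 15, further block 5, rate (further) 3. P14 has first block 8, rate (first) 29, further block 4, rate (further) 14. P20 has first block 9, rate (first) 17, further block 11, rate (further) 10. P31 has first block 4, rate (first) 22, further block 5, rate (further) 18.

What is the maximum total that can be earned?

777

Rank every tier by rate: P14/tier1 29 > P27/tier1 23 > P31/tier1 22 > P31/tier2 18 > P20/tier1 17 > P2/tier1 15 > P14/tier2 14 > P20/tier2 10 > P27/tier2 5 > P2/tier2 3.
P14/tier1 (29): +8 — 28 left.
P27/tier1 (23): +8 — 20 left.
P31/tier1 (22): +4 — 16 left.
Fill P31 tier2 block (5 at 18) — 11 left.
P20 tier1 at 17: fill all 9 — 2 left.
2 remain; put them into P2 tier1 at 15.
Total = 29×8 + 23×8 + 22×4 + 18×5 + 17×9 + 15×2 = 777.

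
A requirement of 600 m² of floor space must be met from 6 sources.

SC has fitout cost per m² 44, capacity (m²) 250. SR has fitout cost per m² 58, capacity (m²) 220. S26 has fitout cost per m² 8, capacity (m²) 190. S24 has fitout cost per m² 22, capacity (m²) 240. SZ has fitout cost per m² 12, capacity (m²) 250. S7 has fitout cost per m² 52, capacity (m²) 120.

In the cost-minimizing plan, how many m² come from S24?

160

Fill from the cheapest source first.
S26 at 8: take all 190 m² → 410 still needed.
Take 250 from SZ at 12 → need 160 more.
S24 at 22: take 160 of its 240 → requirement met.
SC, S7, SR: unused.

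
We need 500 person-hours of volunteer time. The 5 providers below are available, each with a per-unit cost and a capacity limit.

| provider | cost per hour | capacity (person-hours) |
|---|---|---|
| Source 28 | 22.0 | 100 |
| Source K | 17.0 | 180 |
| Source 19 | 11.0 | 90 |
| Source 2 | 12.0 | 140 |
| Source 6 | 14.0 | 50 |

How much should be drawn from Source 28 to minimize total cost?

40

Use providers in increasing cost order.
Source 19 at 11.0: take all 90 person-hours — 410 still needed.
Source 2 at 12.0: take all 140 person-hours — 270 still needed.
Source 6 at 14.0: take all 50 person-hours — 220 still needed.
Source K (17.0): use full 180 — 40 person-hours to go.
Source 28 (22.0): take the remaining 40 — done.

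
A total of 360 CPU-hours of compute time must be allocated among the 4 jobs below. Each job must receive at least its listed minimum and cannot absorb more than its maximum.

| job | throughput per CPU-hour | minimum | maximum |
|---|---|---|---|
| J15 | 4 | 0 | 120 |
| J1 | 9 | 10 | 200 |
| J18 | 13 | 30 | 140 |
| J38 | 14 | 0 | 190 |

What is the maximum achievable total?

Meeting every minimum uses 0+10+30+0 = 40 CPU-hours, leaving 320.
Order the jobs by throughput per CPU-hour: J38 14 > J18 13 > J1 9 > J15 4.
Give J38 190 more to hit its cap of 190 — 130 left.
Give J18 110 more to hit its cap of 140 — 20 left.
Only 20 left; J1 takes them to reach 30.
Total = 9×30 + 13×140 + 14×190 = 4750.

4750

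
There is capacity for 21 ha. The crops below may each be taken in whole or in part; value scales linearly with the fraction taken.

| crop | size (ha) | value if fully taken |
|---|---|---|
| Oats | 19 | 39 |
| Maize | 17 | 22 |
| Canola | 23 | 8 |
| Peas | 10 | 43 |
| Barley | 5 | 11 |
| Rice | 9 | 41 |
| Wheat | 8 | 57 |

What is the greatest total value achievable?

115.2

Rank by value-to-size ratio: Wheat 57/8≈7.12, Rice 41/9≈4.56, Peas 43/10≈4.3, Barley 11/5≈2.2, Oats 39/19≈2.05, Maize 22/17≈1.29, Canola 8/23≈0.348.
Take all of Wheat (8 ha, value 57) → 13 ha left.
Take all of Rice (9 ha, value 41) → 4 ha left.
Fill the last 4 ha with part of Peas: 4/10 of it earns 17.2.
Total value = 115.2.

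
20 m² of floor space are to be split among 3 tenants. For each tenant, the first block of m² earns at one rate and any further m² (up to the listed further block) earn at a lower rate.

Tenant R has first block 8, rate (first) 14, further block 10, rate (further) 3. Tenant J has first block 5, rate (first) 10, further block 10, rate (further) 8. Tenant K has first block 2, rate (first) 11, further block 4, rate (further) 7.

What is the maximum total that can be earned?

Rank every tier by rate: Tenant R/tier1 14 > Tenant K/tier1 11 > Tenant J/tier1 10 > Tenant J/tier2 8 > Tenant K/tier2 7 > Tenant R/tier2 3.
Tenant R/tier1 (14): +8 → 12 left.
Tenant K/tier1 (11): +2 → 10 left.
Fill Tenant J tier1 block (5 at 10) → 5 left.
Tenant J/tier2: +5 of 10 at 8; pool empty.
Total = 14×8 + 11×2 + 10×5 + 8×5 = 224.

224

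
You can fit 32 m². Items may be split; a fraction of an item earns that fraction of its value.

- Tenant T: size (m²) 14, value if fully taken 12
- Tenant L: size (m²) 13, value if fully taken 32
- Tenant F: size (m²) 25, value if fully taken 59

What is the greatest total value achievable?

Best value per unit of size first: Tenant L 32/13≈2.46, Tenant F 59/25≈2.36, Tenant T 12/14≈0.857.
Tenant L: take in full, 13 m² for value 32 ; 19 left.
Fill the last 19 m² with part of Tenant F: 19/25 of it earns 44.84.
Total value = 76.84.

76.84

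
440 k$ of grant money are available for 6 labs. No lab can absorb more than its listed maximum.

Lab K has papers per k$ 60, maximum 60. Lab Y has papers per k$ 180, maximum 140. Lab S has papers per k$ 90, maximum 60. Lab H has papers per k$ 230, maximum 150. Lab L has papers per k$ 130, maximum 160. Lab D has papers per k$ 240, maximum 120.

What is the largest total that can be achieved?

92400

Order the labs by papers per k$: Lab D 240 > Lab H 230 > Lab Y 180 > Lab L 130 > Lab S 90 > Lab K 60.
Lab D: +120 to 120 (cap) — 320 left.
Lab H takes 150 to reach its cap of 150 — 170 left.
Lab Y: +140 to 140 (cap) — 30 left.
Only 30 left; Lab L takes them to reach 30.
Total = 180×140 + 230×150 + 130×30 + 240×120 = 92400.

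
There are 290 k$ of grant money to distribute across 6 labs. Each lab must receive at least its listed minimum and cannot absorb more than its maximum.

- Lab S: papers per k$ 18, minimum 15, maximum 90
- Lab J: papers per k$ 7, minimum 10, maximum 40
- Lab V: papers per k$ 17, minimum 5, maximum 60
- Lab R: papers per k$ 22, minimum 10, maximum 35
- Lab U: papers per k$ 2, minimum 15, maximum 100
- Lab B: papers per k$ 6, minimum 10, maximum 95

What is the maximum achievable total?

4020

Meeting every minimum uses 15+10+5+10+15+10 = 65 k$, leaving 225.
Highest papers per k$ first: Lab R 22 > Lab S 18 > Lab V 17 > Lab J 7 > Lab B 6 > Lab U 2.
Lab R takes 25 more to reach its cap of 35 → 200 left.
Lab S: +75 to 90 (cap) → 125 left.
Lab V takes 55 more to reach its cap of 60 → 70 left.
Lab J takes 30 more to reach its cap of 40 → 40 left.
Only 40 left; Lab B takes them to reach 50.
Total = 18×90 + 7×40 + 17×60 + 22×35 + 2×15 + 6×50 = 4020.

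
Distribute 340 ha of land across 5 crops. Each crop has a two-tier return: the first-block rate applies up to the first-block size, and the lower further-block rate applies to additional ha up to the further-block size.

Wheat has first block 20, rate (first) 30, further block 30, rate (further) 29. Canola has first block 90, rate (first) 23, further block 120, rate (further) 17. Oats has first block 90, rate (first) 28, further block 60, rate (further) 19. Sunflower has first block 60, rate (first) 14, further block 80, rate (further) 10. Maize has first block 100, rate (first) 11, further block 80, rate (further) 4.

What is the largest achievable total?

8050

Rank every tier by rate: Wheat/first 30 > Wheat/second 29 > Oats/first 28 > Canola/first 23 > Oats/second 19 > Canola/second 17 > Sunflower/first 14 > Maize/first 11 > Sunflower/second 10 > Maize/second 4.
Fill Wheat first block (20 at 30) — 320 left.
Fill Wheat second block (30 at 29) — 290 left.
Oats/first (28): +90 — 200 left.
Canola/first (23): +90 — 110 left.
Oats/second (19): +60 — 50 left.
Canola/second: +50 of 120 at 17; pool empty.
Total = 30×20 + 29×30 + 28×90 + 23×90 + 19×60 + 17×50 = 8050.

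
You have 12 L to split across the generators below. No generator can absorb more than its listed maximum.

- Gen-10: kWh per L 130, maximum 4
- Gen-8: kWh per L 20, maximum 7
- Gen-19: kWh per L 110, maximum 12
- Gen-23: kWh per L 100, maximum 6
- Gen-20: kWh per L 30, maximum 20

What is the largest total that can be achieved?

1400

Highest kWh per L first: Gen-10 130 > Gen-19 110 > Gen-23 100 > Gen-20 30 > Gen-8 20.
Give Gen-10 4 to hit its cap of 4 — 8 left.
Only 8 left; Gen-19 takes them to reach 8.
Total = 130×4 + 110×8 = 1400.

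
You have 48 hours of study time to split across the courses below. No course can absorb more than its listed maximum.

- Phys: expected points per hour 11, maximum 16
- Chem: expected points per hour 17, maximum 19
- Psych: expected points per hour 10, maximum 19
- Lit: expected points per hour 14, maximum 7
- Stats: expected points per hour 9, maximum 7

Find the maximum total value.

657

Highest expected points per hour first: Chem 17 > Lit 14 > Phys 11 > Psych 10 > Stats 9.
Chem: +19 to 19 (cap) → 29 left.
Lit takes 7 to reach its cap of 7 → 22 left.
Give Phys 16 to hit its cap of 16 → 6 left.
Psych: +6 (room for 19) → 6. Pool exhausted.
Total = 11×16 + 17×19 + 10×6 + 14×7 = 657.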